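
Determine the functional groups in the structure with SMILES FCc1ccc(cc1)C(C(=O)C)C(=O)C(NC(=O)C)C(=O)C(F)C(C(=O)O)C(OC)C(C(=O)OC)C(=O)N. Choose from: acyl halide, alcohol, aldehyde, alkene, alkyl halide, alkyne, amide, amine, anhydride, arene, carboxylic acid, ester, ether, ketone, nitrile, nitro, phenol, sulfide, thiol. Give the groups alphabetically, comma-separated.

alkyl halide, amide, arene, carboxylic acid, ester, ether, ketone

halogen on an sp³ carbon → alkyl halide.
para-disubstituted benzene ring → arene.
pendant –COCH3: carbonyl C bonded to two carbons → ketone.
–C(=O)– with carbon on both sides → ketone.
pendant –NHC(=O)CH3: N bonded to a carbonyl → amide (not amine).
–C(=O)– with carbon on both sides → ketone.
halogen on an sp³ carbon → alkyl halide.
pendant –COOH: carbonyl C bonded to C and –OH → carboxylic acid.
pendant –OCH3: C–O–C with sp³ C, no adjacent C=O → ether.
pendant –COOCH3: carbonyl C bonded to C and –OCH3 → ester.
–C(=O)NH2: carbonyl C bonded to C and to N → amide (the N is not a separate amine).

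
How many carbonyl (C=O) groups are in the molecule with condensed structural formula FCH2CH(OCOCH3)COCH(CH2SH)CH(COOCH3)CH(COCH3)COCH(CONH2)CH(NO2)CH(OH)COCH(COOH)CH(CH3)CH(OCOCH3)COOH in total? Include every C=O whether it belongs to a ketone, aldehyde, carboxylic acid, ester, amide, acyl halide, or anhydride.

CH(OCOCH3): ester, 1 C=O (running total 1).
CO: ketone, 1 C=O (running total 2).
CH(COOCH3): ester, 1 C=O (running total 3).
CH(COCH3): ketone, 1 C=O (running total 4).
CO: ketone, 1 C=O (running total 5).
CH(CONH2): amide, 1 C=O (running total 6).
CO: ketone, 1 C=O (running total 7).
CH(COOH): carboxylic acid, 1 C=O (running total 8).
CH(OCOCH3): ester, 1 C=O (running total 9).
COOH: carboxylic acid, 1 C=O (running total 10).

10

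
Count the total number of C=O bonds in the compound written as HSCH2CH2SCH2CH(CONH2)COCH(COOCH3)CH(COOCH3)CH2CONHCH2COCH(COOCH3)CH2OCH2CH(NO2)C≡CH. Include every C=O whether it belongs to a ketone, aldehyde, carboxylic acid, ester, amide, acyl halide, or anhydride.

CH(CONH2): amide, 1 C=O (running total 1).
CO: ketone, 1 C=O (running total 2).
CH(COOCH3): ester, 1 C=O (running total 3).
CH(COOCH3): ester, 1 C=O (running total 4).
CH2CONHCH2: amide, 1 C=O (running total 5).
CO: ketone, 1 C=O (running total 6).
CH(COOCH3): ester, 1 C=O (running total 7).

7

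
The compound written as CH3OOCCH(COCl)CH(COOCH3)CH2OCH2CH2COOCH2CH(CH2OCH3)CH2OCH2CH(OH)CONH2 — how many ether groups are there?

Reading the structure from left to right:
  CH3OOC: CH3O–C(=O)–: carbonyl C bonded to C and to –OCH3 → ester (not ketone + ether).
  CH(COCl): pendant –C(=O)X: carbonyl C bonded to C and halogen → acyl halide.
  CH(COOCH3): pendant –COOCH3: carbonyl C bonded to C and –OCH3 → ester.
  CH2OCH2: C–O–C with sp³ carbons on both sides and no adjacent C=O → ether.
  CH2COOCH2: –C(=O)–O–C with C on the carbonyl side → ester.
  CH(CH2OCH3): pendant –CH2OCH3: C–O–C linkage → ether.
  CH2OCH2: C–O–C with sp³ carbons on both sides and no adjacent C=O → ether.
  CH(OH): –OH on an sp³ carbon → alcohol (secondary).
  CONH2: –C(=O)NH2: carbonyl C bonded to C and to N → amide (the N is not a separate amine).
Ether appears at: CH2OCH2, CH(CH2OCH3), CH2OCH2 → 3.

3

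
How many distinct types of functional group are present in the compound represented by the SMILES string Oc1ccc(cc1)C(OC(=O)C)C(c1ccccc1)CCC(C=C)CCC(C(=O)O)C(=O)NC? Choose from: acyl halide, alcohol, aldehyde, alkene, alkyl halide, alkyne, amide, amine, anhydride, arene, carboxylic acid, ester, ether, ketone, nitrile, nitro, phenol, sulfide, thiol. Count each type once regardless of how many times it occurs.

Taking each segment in turn:
  HOC6H4: –OH attached directly to an aromatic ring → phenol (not alcohol); the ring itself is an arene.
  CH(OCOCH3): pendant –OC(=O)CH3: an acyloxy group → ester.
  CH(C6H5): pendant –C6H5: benzene ring → arene.
  CH(CH=CH2): pendant –CH=CH2: C=C double bond → alkene.
  CH(COOH): pendant –COOH: carbonyl C bonded to C and –OH → carboxylic acid.
  CONHCH3: –C(=O)NHCH3: carbonyl C bonded to C and to N → amide (the N is not an amine).
Distinct types present: alkene, amide, arene, carboxylic acid, ester, phenol.

6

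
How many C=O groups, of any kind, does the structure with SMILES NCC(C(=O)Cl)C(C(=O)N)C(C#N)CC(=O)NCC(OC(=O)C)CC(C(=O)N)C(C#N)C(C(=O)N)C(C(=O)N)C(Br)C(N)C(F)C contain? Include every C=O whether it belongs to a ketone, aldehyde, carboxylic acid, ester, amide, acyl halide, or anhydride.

CH(COCl): acyl halide, 1 C=O (running total 1).
CH(CONH2): amide, 1 C=O (running total 2).
CH2CONHCH2: amide, 1 C=O (running total 3).
CH(OCOCH3): ester, 1 C=O (running total 4).
CH(CONH2): amide, 1 C=O (running total 5).
CH(CONH2): amide, 1 C=O (running total 6).
CH(CONH2): amide, 1 C=O (running total 7).

7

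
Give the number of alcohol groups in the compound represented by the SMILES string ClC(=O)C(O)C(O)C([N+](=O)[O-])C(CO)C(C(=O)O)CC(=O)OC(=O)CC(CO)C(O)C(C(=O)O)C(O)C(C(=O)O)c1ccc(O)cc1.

6

Reading the structure from left to right:
  ClCO: –C(=O)Cl: carbonyl C bonded to C and to a halogen → acyl halide (not alkyl halide).
  CH(OH): –OH on an sp³ carbon → alcohol (secondary).
  CH(OH): –OH on an sp³ carbon → alcohol (secondary).
  CH(NO2): –NO2 on an sp³ carbon → nitro (the N=O is not a carbonyl).
  CH(CH2OH): pendant –CH2OH on an sp³ backbone C → alcohol.
  CH(COOH): pendant –COOH: carbonyl C bonded to C and –OH → carboxylic acid.
  CH2CO-O-COCH2: two acyl groups sharing one oxygen, –C(=O)–O–C(=O)– → anhydride.
  CH(CH2OH): pendant –CH2OH on an sp³ backbone C → alcohol.
  CH(OH): –OH on an sp³ carbon → alcohol (secondary).
  CH(COOH): pendant –COOH: carbonyl C bonded to C and –OH → carboxylic acid.
  CH(OH): –OH on an sp³ carbon → alcohol (secondary).
  CH(COOH): pendant –COOH: carbonyl C bonded to C and –OH → carboxylic acid.
  C6H4OH: –OH attached directly to an aromatic ring → phenol (not alcohol); the ring itself is an arene.
Alcohol appears at: CH(OH), CH(OH), CH(CH2OH), CH(CH2OH), CH(OH), CH(OH) → 6.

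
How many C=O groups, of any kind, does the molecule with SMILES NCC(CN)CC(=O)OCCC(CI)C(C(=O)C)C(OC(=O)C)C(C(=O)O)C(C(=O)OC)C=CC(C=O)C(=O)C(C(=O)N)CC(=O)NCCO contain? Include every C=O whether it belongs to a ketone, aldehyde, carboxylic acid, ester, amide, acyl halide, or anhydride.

CH2COOCH2: ester, 1 C=O (running total 1).
CH(COCH3): ketone, 1 C=O (running total 2).
CH(OCOCH3): ester, 1 C=O (running total 3).
CH(COOH): carboxylic acid, 1 C=O (running total 4).
CH(COOCH3): ester, 1 C=O (running total 5).
CH(CHO): aldehyde, 1 C=O (running total 6).
CO: ketone, 1 C=O (running total 7).
CH(CONH2): amide, 1 C=O (running total 8).
CH2CONHCH2: amide, 1 C=O (running total 9).

9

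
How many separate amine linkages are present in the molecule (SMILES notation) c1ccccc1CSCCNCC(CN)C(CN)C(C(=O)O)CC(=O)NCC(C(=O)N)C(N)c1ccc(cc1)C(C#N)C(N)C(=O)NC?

Reading the structure from left to right:
  C6H5: C6H5– phenyl ring → arene.
  CH2SCH2: C–S–C linkage → sulfide (thioether).
  CH2NHCH2: C–N–C with sp³ carbons and no adjacent C=O → amine (secondary).
  CH(CH2NH2): pendant –CH2NH2: N on sp³ C, no adjacent C=O → amine.
  CH(CH2NH2): pendant –CH2NH2: N on sp³ C, no adjacent C=O → amine.
  CH(COOH): pendant –COOH: carbonyl C bonded to C and –OH → carboxylic acid.
  CH2CONHCH2: –C(=O)–N– linkage → amide (the N is not an amine).
  CH(CONH2): pendant –CONH2: carbonyl C bonded to C and N → amide.
  CH(NH2): –NH2 on an sp³ carbon with no adjacent C=O → amine.
  C6H4: para-disubstituted benzene ring → arene.
  CH(CN): pendant –C≡N: nitrile.
  CH(NH2): –NH2 on an sp³ carbon with no adjacent C=O → amine.
  CONHCH3: –C(=O)NHCH3: carbonyl C bonded to C and to N → amide (the N is not an amine).
Amine appears at: CH2NHCH2, CH(CH2NH2), CH(CH2NH2), CH(NH2), CH(NH2) → 5.

5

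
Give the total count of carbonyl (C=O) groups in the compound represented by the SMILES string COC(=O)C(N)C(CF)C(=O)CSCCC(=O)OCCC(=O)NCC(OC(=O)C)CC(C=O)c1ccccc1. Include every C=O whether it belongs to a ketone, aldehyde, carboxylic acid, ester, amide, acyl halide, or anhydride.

CH3OOC: ester, 1 C=O (running total 1).
CO: ketone, 1 C=O (running total 2).
CH2COOCH2: ester, 1 C=O (running total 3).
CH2CONHCH2: amide, 1 C=O (running total 4).
CH(OCOCH3): ester, 1 C=O (running total 5).
CH(CHO): aldehyde, 1 C=O (running total 6).

6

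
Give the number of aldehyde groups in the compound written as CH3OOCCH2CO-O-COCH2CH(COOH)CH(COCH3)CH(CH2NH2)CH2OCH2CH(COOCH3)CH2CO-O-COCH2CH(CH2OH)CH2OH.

0

CH3O–C(=O)–: carbonyl C bonded to C and to –OCH3 → ester (not ketone + ether).
two acyl groups sharing one oxygen, –C(=O)–O–C(=O)– → anhydride.
pendant –COOH: carbonyl C bonded to C and –OH → carboxylic acid.
pendant –COCH3: carbonyl C bonded to two carbons → ketone.
pendant –CH2NH2: N on sp³ C, no adjacent C=O → amine.
C–O–C with sp³ carbons on both sides and no adjacent C=O → ether.
pendant –COOCH3: carbonyl C bonded to C and –OCH3 → ester.
two acyl groups sharing one oxygen, –C(=O)–O–C(=O)– → anhydride.
pendant –CH2OH on an sp³ backbone C → alcohol.
–OH on an sp³ carbon → alcohol.
No segment is a aldehyde: CH3OOC is ester, not aldehyde; CH(COOH) is carboxylic acid, not aldehyde; CH(COCH3) is ketone, not aldehyde. → 0.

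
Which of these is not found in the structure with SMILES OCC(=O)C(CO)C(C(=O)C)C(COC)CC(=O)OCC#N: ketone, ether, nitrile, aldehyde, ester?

ether: present (CH(CH2OCH3) — pendant –CH2OCH3: C–O–C linkage → ether).
nitrile: present (CN — –C≡N: carbon triple-bonded to nitrogen → nitrile).
ketone: present (CO — –C(=O)– with carbon on both sides → ketone).
ester: present (CH2COOCH2 — –C(=O)–O–C with C on the carbonyl side → ester).
aldehyde: absent. In each of CO and CH(COCH3), the carbonyl carbon is bonded to two carbons, so it is a ketone, not an aldehyde.

aldehyde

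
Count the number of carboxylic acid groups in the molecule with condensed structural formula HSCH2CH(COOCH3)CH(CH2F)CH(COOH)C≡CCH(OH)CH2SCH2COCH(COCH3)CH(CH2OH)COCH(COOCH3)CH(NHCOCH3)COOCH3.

1

Taking each segment in turn:
  HSCH2: –SH on an sp³ carbon → thiol.
  CH(COOCH3): pendant –COOCH3: carbonyl C bonded to C and –OCH3 → ester.
  CH(CH2F): pendant –CH2X: halogen on sp³ carbon → alkyl halide.
  CH(COOH): pendant –COOH: carbonyl C bonded to C and –OH → carboxylic acid.
  C≡C: C≡C triple bond → alkyne.
  CH(OH): –OH on an sp³ carbon → alcohol (secondary).
  CH2SCH2: C–S–C linkage → sulfide (thioether).
  CO: –C(=O)– with carbon on both sides → ketone.
  CH(COCH3): pendant –COCH3: carbonyl C bonded to two carbons → ketone.
  CH(CH2OH): pendant –CH2OH on an sp³ backbone C → alcohol.
  CO: –C(=O)– with carbon on both sides → ketone.
  CH(COOCH3): pendant –COOCH3: carbonyl C bonded to C and –OCH3 → ester.
  CH(NHCOCH3): pendant –NHC(=O)CH3: N bonded to a carbonyl → amide (not amine).
  COOCH3: –C(=O)OCH3: carbonyl C bonded to C and to –OCH3 → ester (not ketone + ether).
Carboxylic acid appears at: CH(COOH) → 1.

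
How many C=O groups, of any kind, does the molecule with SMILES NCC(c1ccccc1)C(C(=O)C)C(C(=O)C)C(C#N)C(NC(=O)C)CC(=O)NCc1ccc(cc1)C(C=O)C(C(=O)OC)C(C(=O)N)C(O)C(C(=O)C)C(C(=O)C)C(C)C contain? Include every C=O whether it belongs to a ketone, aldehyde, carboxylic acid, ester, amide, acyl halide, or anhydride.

9

CH(COCH3): ketone, 1 C=O (running total 1).
CH(COCH3): ketone, 1 C=O (running total 2).
CH(NHCOCH3): amide, 1 C=O (running total 3).
CH2CONHCH2: amide, 1 C=O (running total 4).
CH(CHO): aldehyde, 1 C=O (running total 5).
CH(COOCH3): ester, 1 C=O (running total 6).
CH(CONH2): amide, 1 C=O (running total 7).
CH(COCH3): ketone, 1 C=O (running total 8).
CH(COCH3): ketone, 1 C=O (running total 9).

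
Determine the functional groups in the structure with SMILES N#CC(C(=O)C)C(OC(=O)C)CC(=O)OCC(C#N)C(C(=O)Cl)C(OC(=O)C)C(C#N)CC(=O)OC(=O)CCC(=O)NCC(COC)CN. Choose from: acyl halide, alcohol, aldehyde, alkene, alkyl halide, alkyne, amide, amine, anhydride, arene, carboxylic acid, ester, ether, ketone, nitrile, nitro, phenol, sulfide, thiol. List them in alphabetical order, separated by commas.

Working along the chain:
  N≡C: N≡C–: carbon triple-bonded to nitrogen → nitrile.
  CH(COCH3): pendant –COCH3: carbonyl C bonded to two carbons → ketone.
  CH(OCOCH3): pendant –OC(=O)CH3: an acyloxy group → ester.
  CH2COOCH2: –C(=O)–O–C with C on the carbonyl side → ester.
  CH(CN): pendant –C≡N: nitrile.
  CH(COCl): pendant –C(=O)X: carbonyl C bonded to C and halogen → acyl halide.
  CH(OCOCH3): pendant –OC(=O)CH3: an acyloxy group → ester.
  CH(CN): pendant –C≡N: nitrile.
  CH2CO-O-COCH2: two acyl groups sharing one oxygen, –C(=O)–O–C(=O)– → anhydride.
  CH2CONHCH2: –C(=O)–N– linkage → amide (the N is not an amine).
  CH(CH2OCH3): pendant –CH2OCH3: C–O–C linkage → ether.
  CH2NH2: –NH2 on an sp³ carbon with no adjacent C=O → amine.

acyl halide, amide, amine, anhydride, ester, ether, ketone, nitrile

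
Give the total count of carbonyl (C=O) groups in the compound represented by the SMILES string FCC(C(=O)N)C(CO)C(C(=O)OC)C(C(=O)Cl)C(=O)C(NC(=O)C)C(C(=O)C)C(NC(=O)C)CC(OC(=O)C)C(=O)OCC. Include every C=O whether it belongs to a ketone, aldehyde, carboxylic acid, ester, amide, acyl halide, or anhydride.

CH(CONH2): amide, 1 C=O (running total 1).
CH(COOCH3): ester, 1 C=O (running total 2).
CH(COCl): acyl halide, 1 C=O (running total 3).
CO: ketone, 1 C=O (running total 4).
CH(NHCOCH3): amide, 1 C=O (running total 5).
CH(COCH3): ketone, 1 C=O (running total 6).
CH(NHCOCH3): amide, 1 C=O (running total 7).
CH(OCOCH3): ester, 1 C=O (running total 8).
COOCH2CH3: ester, 1 C=O (running total 9).

9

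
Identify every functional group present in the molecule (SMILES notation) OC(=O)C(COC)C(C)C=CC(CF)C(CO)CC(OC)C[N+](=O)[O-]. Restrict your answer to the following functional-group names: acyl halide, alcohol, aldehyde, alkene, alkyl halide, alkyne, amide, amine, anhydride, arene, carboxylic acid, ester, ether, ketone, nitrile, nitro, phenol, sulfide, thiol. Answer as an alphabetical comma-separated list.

Working along the chain:
  HOOC: –COOH: carbonyl C bonded to –OH and C → carboxylic acid (the –OH is not a separate alcohol).
  CH(CH2OCH3): pendant –CH2OCH3: C–O–C linkage → ether.
  CH=CH: C=C double bond → alkene.
  CH(CH2F): pendant –CH2X: halogen on sp³ carbon → alkyl halide.
  CH(CH2OH): pendant –CH2OH on an sp³ backbone C → alcohol.
  CH(OCH3): pendant –OCH3: C–O–C with sp³ C, no adjacent C=O → ether.
  CH2NO2: –NO2 on carbon → nitro group.

alcohol, alkene, alkyl halide, carboxylic acid, ether, nitro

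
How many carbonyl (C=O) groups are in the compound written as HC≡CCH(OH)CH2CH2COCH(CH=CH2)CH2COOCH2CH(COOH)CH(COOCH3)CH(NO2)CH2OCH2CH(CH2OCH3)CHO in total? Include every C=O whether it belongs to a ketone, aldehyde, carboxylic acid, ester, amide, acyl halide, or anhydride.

CO: ketone, 1 C=O (running total 1).
CH2COOCH2: ester, 1 C=O (running total 2).
CH(COOH): carboxylic acid, 1 C=O (running total 3).
CH(COOCH3): ester, 1 C=O (running total 4).
CHO: aldehyde, 1 C=O (running total 5).

5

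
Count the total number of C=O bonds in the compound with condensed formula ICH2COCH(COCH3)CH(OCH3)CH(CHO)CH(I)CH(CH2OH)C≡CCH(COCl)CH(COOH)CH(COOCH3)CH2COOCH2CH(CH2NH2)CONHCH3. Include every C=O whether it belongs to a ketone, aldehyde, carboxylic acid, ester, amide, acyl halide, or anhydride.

CO: ketone, 1 C=O (running total 1).
CH(COCH3): ketone, 1 C=O (running total 2).
CH(CHO): aldehyde, 1 C=O (running total 3).
CH(COCl): acyl halide, 1 C=O (running total 4).
CH(COOH): carboxylic acid, 1 C=O (running total 5).
CH(COOCH3): ester, 1 C=O (running total 6).
CH2COOCH2: ester, 1 C=O (running total 7).
CONHCH3: amide, 1 C=O (running total 8).

8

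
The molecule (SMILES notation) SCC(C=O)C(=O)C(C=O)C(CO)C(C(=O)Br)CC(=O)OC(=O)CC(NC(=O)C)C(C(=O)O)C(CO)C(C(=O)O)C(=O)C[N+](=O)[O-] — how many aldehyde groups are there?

2

–SH on an sp³ carbon → thiol.
pendant –CHO: carbonyl C bonded to C and H → aldehyde.
–C(=O)– with carbon on both sides → ketone.
pendant –CHO: carbonyl C bonded to C and H → aldehyde.
pendant –CH2OH on an sp³ backbone C → alcohol.
pendant –C(=O)X: carbonyl C bonded to C and halogen → acyl halide.
two acyl groups sharing one oxygen, –C(=O)–O–C(=O)– → anhydride.
pendant –NHC(=O)CH3: N bonded to a carbonyl → amide (not amine).
pendant –COOH: carbonyl C bonded to C and –OH → carboxylic acid.
pendant –CH2OH on an sp³ backbone C → alcohol.
pendant –COOH: carbonyl C bonded to C and –OH → carboxylic acid.
–C(=O)– with carbon on both sides → ketone.
–NO2 on carbon → nitro group.
Aldehyde appears at: CH(CHO), CH(CHO) → 2.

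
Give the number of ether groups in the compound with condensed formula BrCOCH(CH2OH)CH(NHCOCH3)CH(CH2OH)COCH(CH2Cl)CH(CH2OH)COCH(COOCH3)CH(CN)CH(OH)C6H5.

0

Working along the chain:
  BrCO: –C(=O)Br: carbonyl C bonded to C and to a halogen → acyl halide (not alkyl halide).
  CH(CH2OH): pendant –CH2OH on an sp³ backbone C → alcohol.
  CH(NHCOCH3): pendant –NHC(=O)CH3: N bonded to a carbonyl → amide (not amine).
  CH(CH2OH): pendant –CH2OH on an sp³ backbone C → alcohol.
  CO: –C(=O)– with carbon on both sides → ketone.
  CH(CH2Cl): pendant –CH2X: halogen on sp³ carbon → alkyl halide.
  CH(CH2OH): pendant –CH2OH on an sp³ backbone C → alcohol.
  CO: –C(=O)– with carbon on both sides → ketone.
  CH(COOCH3): pendant –COOCH3: carbonyl C bonded to C and –OCH3 → ester.
  CH(CN): pendant –C≡N: nitrile.
  CH(OH): –OH on an sp³ carbon → alcohol (secondary).
  C6H5: –C6H5 phenyl ring → arene.
No segment is a ether: CH(CH2OH) is alcohol, not ether; CH(CH2OH) is alcohol, not ether; CH(CH2OH) is alcohol, not ether. → 0.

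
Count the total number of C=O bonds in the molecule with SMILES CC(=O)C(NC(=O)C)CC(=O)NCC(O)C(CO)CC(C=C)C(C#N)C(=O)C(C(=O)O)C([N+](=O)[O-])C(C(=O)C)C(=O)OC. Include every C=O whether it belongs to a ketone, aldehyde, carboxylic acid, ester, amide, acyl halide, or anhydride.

7

CO: ketone, 1 C=O (running total 1).
CH(NHCOCH3): amide, 1 C=O (running total 2).
CH2CONHCH2: amide, 1 C=O (running total 3).
CO: ketone, 1 C=O (running total 4).
CH(COOH): carboxylic acid, 1 C=O (running total 5).
CH(COCH3): ketone, 1 C=O (running total 6).
COOCH3: ester, 1 C=O (running total 7).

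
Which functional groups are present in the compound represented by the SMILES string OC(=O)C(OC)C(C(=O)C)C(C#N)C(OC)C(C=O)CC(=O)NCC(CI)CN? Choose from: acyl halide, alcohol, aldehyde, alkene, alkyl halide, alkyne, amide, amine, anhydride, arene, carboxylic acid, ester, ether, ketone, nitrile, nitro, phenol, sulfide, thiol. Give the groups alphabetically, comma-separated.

aldehyde, alkyl halide, amide, amine, carboxylic acid, ether, ketone, nitrile

–COOH: carbonyl C bonded to –OH and C → carboxylic acid (the –OH is not a separate alcohol).
pendant –OCH3: C–O–C with sp³ C, no adjacent C=O → ether.
pendant –COCH3: carbonyl C bonded to two carbons → ketone.
pendant –C≡N: nitrile.
pendant –OCH3: C–O–C with sp³ C, no adjacent C=O → ether.
pendant –CHO: carbonyl C bonded to C and H → aldehyde.
–C(=O)–N– linkage → amide (the N is not an amine).
pendant –CH2X: halogen on sp³ carbon → alkyl halide.
–NH2 on an sp³ carbon with no adjacent C=O → amine.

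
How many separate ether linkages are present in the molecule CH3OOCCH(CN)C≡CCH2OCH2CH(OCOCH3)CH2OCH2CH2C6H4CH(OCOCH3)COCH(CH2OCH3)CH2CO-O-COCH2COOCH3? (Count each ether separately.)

3

Reading the structure from left to right:
  CH3OOC: CH3O–C(=O)–: carbonyl C bonded to C and to –OCH3 → ester (not ketone + ether).
  CH(CN): pendant –C≡N: nitrile.
  C≡C: C≡C triple bond → alkyne.
  CH2OCH2: C–O–C with sp³ carbons on both sides and no adjacent C=O → ether.
  CH(OCOCH3): pendant –OC(=O)CH3: an acyloxy group → ester.
  CH2OCH2: C–O–C with sp³ carbons on both sides and no adjacent C=O → ether.
  C6H4: para-disubstituted benzene ring → arene.
  CH(OCOCH3): pendant –OC(=O)CH3: an acyloxy group → ester.
  CO: –C(=O)– with carbon on both sides → ketone.
  CH(CH2OCH3): pendant –CH2OCH3: C–O–C linkage → ether.
  CH2CO-O-COCH2: two acyl groups sharing one oxygen, –C(=O)–O–C(=O)– → anhydride.
  COOCH3: –C(=O)OCH3: carbonyl C bonded to C and to –OCH3 → ester (not ketone + ether).
Ether appears at: CH2OCH2, CH2OCH2, CH(CH2OCH3) → 3.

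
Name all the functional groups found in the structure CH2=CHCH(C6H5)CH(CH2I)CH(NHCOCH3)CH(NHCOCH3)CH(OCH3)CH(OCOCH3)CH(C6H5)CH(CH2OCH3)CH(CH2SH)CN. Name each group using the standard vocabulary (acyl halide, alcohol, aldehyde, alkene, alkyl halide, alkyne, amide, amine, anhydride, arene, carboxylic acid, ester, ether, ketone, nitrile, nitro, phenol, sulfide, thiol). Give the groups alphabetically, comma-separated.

alkene, alkyl halide, amide, arene, ester, ether, nitrile, thiol

Taking each segment in turn:
  CH2=CH: C=C double bond → alkene.
  CH(C6H5): pendant –C6H5: benzene ring → arene.
  CH(CH2I): pendant –CH2X: halogen on sp³ carbon → alkyl halide.
  CH(NHCOCH3): pendant –NHC(=O)CH3: N bonded to a carbonyl → amide (not amine).
  CH(NHCOCH3): pendant –NHC(=O)CH3: N bonded to a carbonyl → amide (not amine).
  CH(OCH3): pendant –OCH3: C–O–C with sp³ C, no adjacent C=O → ether.
  CH(OCOCH3): pendant –OC(=O)CH3: an acyloxy group → ester.
  CH(C6H5): pendant –C6H5: benzene ring → arene.
  CH(CH2OCH3): pendant –CH2OCH3: C–O–C linkage → ether.
  CH(CH2SH): pendant –CH2SH → thiol.
  CN: –C≡N: carbon triple-bonded to nitrogen → nitrile.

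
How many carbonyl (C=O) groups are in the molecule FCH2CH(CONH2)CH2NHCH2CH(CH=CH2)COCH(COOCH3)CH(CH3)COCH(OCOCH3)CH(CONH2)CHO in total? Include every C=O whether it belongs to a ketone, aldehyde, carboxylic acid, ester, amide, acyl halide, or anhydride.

7

CH(CONH2): amide, 1 C=O (running total 1).
CO: ketone, 1 C=O (running total 2).
CH(COOCH3): ester, 1 C=O (running total 3).
CO: ketone, 1 C=O (running total 4).
CH(OCOCH3): ester, 1 C=O (running total 5).
CH(CONH2): amide, 1 C=O (running total 6).
CHO: aldehyde, 1 C=O (running total 7).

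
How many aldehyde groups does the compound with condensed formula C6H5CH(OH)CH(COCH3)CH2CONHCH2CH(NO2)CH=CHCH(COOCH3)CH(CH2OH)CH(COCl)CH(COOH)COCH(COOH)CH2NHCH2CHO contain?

1

C6H5– phenyl ring → arene.
–OH on an sp³ carbon → alcohol (secondary).
pendant –COCH3: carbonyl C bonded to two carbons → ketone.
–C(=O)–N– linkage → amide (the N is not an amine).
–NO2 on an sp³ carbon → nitro (the N=O is not a carbonyl).
C=C double bond → alkene.
pendant –COOCH3: carbonyl C bonded to C and –OCH3 → ester.
pendant –CH2OH on an sp³ backbone C → alcohol.
pendant –C(=O)X: carbonyl C bonded to C and halogen → acyl halide.
pendant –COOH: carbonyl C bonded to C and –OH → carboxylic acid.
–C(=O)– with carbon on both sides → ketone.
pendant –COOH: carbonyl C bonded to C and –OH → carboxylic acid.
C–N–C with sp³ carbons and no adjacent C=O → amine (secondary).
terminal –CHO: carbonyl C bonded to H and C → aldehyde.
Aldehyde appears at: CHO → 1.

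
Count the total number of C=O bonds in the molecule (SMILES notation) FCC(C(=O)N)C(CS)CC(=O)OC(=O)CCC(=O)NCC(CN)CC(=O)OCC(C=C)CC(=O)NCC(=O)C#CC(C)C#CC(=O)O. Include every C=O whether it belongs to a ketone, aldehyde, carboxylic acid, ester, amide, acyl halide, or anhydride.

8

CH(CONH2): amide, 1 C=O (running total 1).
CH2CO-O-COCH2: anhydride, 2 C=O (running total 3).
CH2CONHCH2: amide, 1 C=O (running total 4).
CH2COOCH2: ester, 1 C=O (running total 5).
CH2CONHCH2: amide, 1 C=O (running total 6).
CO: ketone, 1 C=O (running total 7).
COOH: carboxylic acid, 1 C=O (running total 8).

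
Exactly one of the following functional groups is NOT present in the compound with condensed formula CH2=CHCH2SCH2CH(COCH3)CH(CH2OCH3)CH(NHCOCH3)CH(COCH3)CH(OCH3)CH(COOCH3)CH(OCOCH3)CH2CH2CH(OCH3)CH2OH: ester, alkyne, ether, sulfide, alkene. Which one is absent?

alkyne

alkene: present (CH2=CH — C=C double bond → alkene).
sulfide: present (CH2SCH2 — C–S–C linkage → sulfide (thioether)).
ether: present (CH(CH2OCH3) — pendant –CH2OCH3: C–O–C linkage → ether).
ester: present (CH(COOCH3) — pendant –COOCH3: carbonyl C bonded to C and –OCH3 → ester).
alkyne: no segment matches this pattern.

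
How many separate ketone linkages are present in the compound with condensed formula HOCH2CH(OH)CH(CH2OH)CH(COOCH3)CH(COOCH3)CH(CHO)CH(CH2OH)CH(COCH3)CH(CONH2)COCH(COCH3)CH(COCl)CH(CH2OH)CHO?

HO– on an sp³ carbon → alcohol.
–OH on an sp³ carbon → alcohol (secondary).
pendant –CH2OH on an sp³ backbone C → alcohol.
pendant –COOCH3: carbonyl C bonded to C and –OCH3 → ester.
pendant –COOCH3: carbonyl C bonded to C and –OCH3 → ester.
pendant –CHO: carbonyl C bonded to C and H → aldehyde.
pendant –CH2OH on an sp³ backbone C → alcohol.
pendant –COCH3: carbonyl C bonded to two carbons → ketone.
pendant –CONH2: carbonyl C bonded to C and N → amide.
–C(=O)– with carbon on both sides → ketone.
pendant –COCH3: carbonyl C bonded to two carbons → ketone.
pendant –C(=O)X: carbonyl C bonded to C and halogen → acyl halide.
pendant –CH2OH on an sp³ backbone C → alcohol.
terminal –CHO: carbonyl C bonded to H and C → aldehyde.
Ketone appears at: CH(COCH3), CO, CH(COCH3) → 3.

3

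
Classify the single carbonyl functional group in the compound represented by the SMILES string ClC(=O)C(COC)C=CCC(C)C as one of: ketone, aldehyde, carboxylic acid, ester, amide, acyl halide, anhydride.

acyl halide

The carbonyl is in the ClCO segment: –C(=O)Cl: carbonyl C bonded to C and to a halogen → acyl halide (not alkyl halide).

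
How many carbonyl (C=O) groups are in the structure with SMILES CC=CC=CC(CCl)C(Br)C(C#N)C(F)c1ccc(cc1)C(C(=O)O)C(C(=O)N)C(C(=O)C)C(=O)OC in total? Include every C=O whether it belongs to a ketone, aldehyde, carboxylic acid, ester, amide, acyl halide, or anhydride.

CH(COOH): carboxylic acid, 1 C=O (running total 1).
CH(CONH2): amide, 1 C=O (running total 2).
CH(COCH3): ketone, 1 C=O (running total 3).
COOCH3: ester, 1 C=O (running total 4).

4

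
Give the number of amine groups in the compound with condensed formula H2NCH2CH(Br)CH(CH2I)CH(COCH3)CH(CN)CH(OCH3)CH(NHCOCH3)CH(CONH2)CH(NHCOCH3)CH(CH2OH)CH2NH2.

–NH2 on an sp³ carbon with no adjacent C=O → amine.
halogen on an sp³ carbon → alkyl halide.
pendant –CH2X: halogen on sp³ carbon → alkyl halide.
pendant –COCH3: carbonyl C bonded to two carbons → ketone.
pendant –C≡N: nitrile.
pendant –OCH3: C–O–C with sp³ C, no adjacent C=O → ether.
pendant –NHC(=O)CH3: N bonded to a carbonyl → amide (not amine).
pendant –CONH2: carbonyl C bonded to C and N → amide.
pendant –NHC(=O)CH3: N bonded to a carbonyl → amide (not amine).
pendant –CH2OH on an sp³ backbone C → alcohol.
–NH2 on an sp³ carbon with no adjacent C=O → amine.
Amine appears at: H2NCH2, CH2NH2 → 2.

2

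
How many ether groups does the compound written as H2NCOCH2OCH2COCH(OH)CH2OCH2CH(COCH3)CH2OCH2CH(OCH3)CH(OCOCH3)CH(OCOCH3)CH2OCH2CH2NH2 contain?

5

Reading the structure from left to right:
  H2NCO: –C(=O)NH2: carbonyl C bonded to C and to N → amide (the N is not a separate amine).
  CH2OCH2: C–O–C with sp³ carbons on both sides and no adjacent C=O → ether.
  CO: –C(=O)– with carbon on both sides → ketone.
  CH(OH): –OH on an sp³ carbon → alcohol (secondary).
  CH2OCH2: C–O–C with sp³ carbons on both sides and no adjacent C=O → ether.
  CH(COCH3): pendant –COCH3: carbonyl C bonded to two carbons → ketone.
  CH2OCH2: C–O–C with sp³ carbons on both sides and no adjacent C=O → ether.
  CH(OCH3): pendant –OCH3: C–O–C with sp³ C, no adjacent C=O → ether.
  CH(OCOCH3): pendant –OC(=O)CH3: an acyloxy group → ester.
  CH(OCOCH3): pendant –OC(=O)CH3: an acyloxy group → ester.
  CH2OCH2: C–O–C with sp³ carbons on both sides and no adjacent C=O → ether.
  CH2NH2: –NH2 on an sp³ carbon with no adjacent C=O → amine.
Ether appears at: CH2OCH2, CH2OCH2, CH2OCH2, CH(OCH3), CH2OCH2 → 5.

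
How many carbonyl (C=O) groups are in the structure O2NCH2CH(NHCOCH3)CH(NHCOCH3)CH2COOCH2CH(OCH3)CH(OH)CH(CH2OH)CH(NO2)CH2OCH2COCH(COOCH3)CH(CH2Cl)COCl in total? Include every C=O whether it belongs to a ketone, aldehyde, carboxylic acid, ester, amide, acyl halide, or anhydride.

6

CH(NHCOCH3): amide, 1 C=O (running total 1).
CH(NHCOCH3): amide, 1 C=O (running total 2).
CH2COOCH2: ester, 1 C=O (running total 3).
CO: ketone, 1 C=O (running total 4).
CH(COOCH3): ester, 1 C=O (running total 5).
COCl: acyl halide, 1 C=O (running total 6).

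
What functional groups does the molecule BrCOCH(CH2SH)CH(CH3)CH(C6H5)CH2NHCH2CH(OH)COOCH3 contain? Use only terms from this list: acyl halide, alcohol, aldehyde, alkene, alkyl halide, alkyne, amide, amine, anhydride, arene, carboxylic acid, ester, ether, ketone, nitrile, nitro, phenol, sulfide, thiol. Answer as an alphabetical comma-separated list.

–C(=O)Br: carbonyl C bonded to C and to a halogen → acyl halide (not alkyl halide).
pendant –CH2SH → thiol.
pendant –C6H5: benzene ring → arene.
C–N–C with sp³ carbons and no adjacent C=O → amine (secondary).
–OH on an sp³ carbon → alcohol (secondary).
–C(=O)OCH3: carbonyl C bonded to C and to –OCH3 → ester (not ketone + ether).

acyl halide, alcohol, amine, arene, ester, thiol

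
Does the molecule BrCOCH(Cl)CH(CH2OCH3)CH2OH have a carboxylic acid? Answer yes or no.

no

–C(=O)Br: carbonyl C bonded to C and to a halogen → acyl halide (not alkyl halide).
halogen on an sp³ carbon → alkyl halide.
pendant –CH2OCH3: C–O–C linkage → ether.
–OH on an sp³ carbon → alcohol.
The groups actually present are: acyl halide, alcohol, alkyl halide, ether.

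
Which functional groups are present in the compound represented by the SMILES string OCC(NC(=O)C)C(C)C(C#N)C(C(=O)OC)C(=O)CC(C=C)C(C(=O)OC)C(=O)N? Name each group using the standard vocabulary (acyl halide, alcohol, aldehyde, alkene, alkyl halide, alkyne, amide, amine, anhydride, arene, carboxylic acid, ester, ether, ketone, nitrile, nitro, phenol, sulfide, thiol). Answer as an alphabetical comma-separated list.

Taking each segment in turn:
  HOCH2: HO– on an sp³ carbon → alcohol.
  CH(NHCOCH3): pendant –NHC(=O)CH3: N bonded to a carbonyl → amide (not amine).
  CH(CN): pendant –C≡N: nitrile.
  CH(COOCH3): pendant –COOCH3: carbonyl C bonded to C and –OCH3 → ester.
  CO: –C(=O)– with carbon on both sides → ketone.
  CH(CH=CH2): pendant –CH=CH2: C=C double bond → alkene.
  CH(COOCH3): pendant –COOCH3: carbonyl C bonded to C and –OCH3 → ester.
  CONH2: –C(=O)NH2: carbonyl C bonded to C and to N → amide (the N is not a separate amine).

alcohol, alkene, amide, ester, ketone, nitrile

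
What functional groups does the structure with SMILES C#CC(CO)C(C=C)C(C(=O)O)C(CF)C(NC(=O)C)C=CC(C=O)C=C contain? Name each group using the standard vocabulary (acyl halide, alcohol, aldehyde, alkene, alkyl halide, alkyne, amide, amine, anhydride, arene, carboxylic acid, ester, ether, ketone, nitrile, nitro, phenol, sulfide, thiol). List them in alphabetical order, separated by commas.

Reading the structure from left to right:
  HC≡C: C≡C triple bond → alkyne.
  CH(CH2OH): pendant –CH2OH on an sp³ backbone C → alcohol.
  CH(CH=CH2): pendant –CH=CH2: C=C double bond → alkene.
  CH(COOH): pendant –COOH: carbonyl C bonded to C and –OH → carboxylic acid.
  CH(CH2F): pendant –CH2X: halogen on sp³ carbon → alkyl halide.
  CH(NHCOCH3): pendant –NHC(=O)CH3: N bonded to a carbonyl → amide (not amine).
  CH=CH: C=C double bond → alkene.
  CH(CHO): pendant –CHO: carbonyl C bonded to C and H → aldehyde.
  CH=CH2: C=C double bond → alkene.

alcohol, aldehyde, alkene, alkyl halide, alkyne, amide, carboxylic acid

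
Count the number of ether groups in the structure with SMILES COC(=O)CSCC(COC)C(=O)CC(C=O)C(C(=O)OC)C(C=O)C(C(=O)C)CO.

1

Taking each segment in turn:
  CH3OOC: CH3O–C(=O)–: carbonyl C bonded to C and to –OCH3 → ester (not ketone + ether).
  CH2SCH2: C–S–C linkage → sulfide (thioether).
  CH(CH2OCH3): pendant –CH2OCH3: C–O–C linkage → ether.
  CO: –C(=O)– with carbon on both sides → ketone.
  CH(CHO): pendant –CHO: carbonyl C bonded to C and H → aldehyde.
  CH(COOCH3): pendant –COOCH3: carbonyl C bonded to C and –OCH3 → ester.
  CH(CHO): pendant –CHO: carbonyl C bonded to C and H → aldehyde.
  CH(COCH3): pendant –COCH3: carbonyl C bonded to two carbons → ketone.
  CH2OH: –OH on an sp³ carbon → alcohol.
Ether appears at: CH(CH2OCH3) → 1.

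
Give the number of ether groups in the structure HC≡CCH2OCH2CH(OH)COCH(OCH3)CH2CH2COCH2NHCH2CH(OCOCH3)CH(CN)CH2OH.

2

Working along the chain:
  HC≡C: C≡C triple bond → alkyne.
  CH2OCH2: C–O–C with sp³ carbons on both sides and no adjacent C=O → ether.
  CH(OH): –OH on an sp³ carbon → alcohol (secondary).
  CO: –C(=O)– with carbon on both sides → ketone.
  CH(OCH3): pendant –OCH3: C–O–C with sp³ C, no adjacent C=O → ether.
  CO: –C(=O)– with carbon on both sides → ketone.
  CH2NHCH2: C–N–C with sp³ carbons and no adjacent C=O → amine (secondary).
  CH(OCOCH3): pendant –OC(=O)CH3: an acyloxy group → ester.
  CH(CN): pendant –C≡N: nitrile.
  CH2OH: –OH on an sp³ carbon → alcohol.
Ether appears at: CH2OCH2, CH(OCH3) → 2.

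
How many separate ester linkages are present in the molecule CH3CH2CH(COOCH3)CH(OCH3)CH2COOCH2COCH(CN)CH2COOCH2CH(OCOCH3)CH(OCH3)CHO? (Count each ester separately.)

4

Reading the structure from left to right:
  CH(COOCH3): pendant –COOCH3: carbonyl C bonded to C and –OCH3 → ester.
  CH(OCH3): pendant –OCH3: C–O–C with sp³ C, no adjacent C=O → ether.
  CH2COOCH2: –C(=O)–O–C with C on the carbonyl side → ester.
  CO: –C(=O)– with carbon on both sides → ketone.
  CH(CN): pendant –C≡N: nitrile.
  CH2COOCH2: –C(=O)–O–C with C on the carbonyl side → ester.
  CH(OCOCH3): pendant –OC(=O)CH3: an acyloxy group → ester.
  CH(OCH3): pendant –OCH3: C–O–C with sp³ C, no adjacent C=O → ether.
  CHO: terminal –CHO: carbonyl C bonded to H and C → aldehyde.
Ester appears at: CH(COOCH3), CH2COOCH2, CH2COOCH2, CH(OCOCH3) → 4.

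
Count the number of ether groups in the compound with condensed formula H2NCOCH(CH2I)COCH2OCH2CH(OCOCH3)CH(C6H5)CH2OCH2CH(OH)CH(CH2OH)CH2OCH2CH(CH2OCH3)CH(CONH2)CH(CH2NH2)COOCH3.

Reading the structure from left to right:
  H2NCO: –C(=O)NH2: carbonyl C bonded to C and to N → amide (the N is not a separate amine).
  CH(CH2I): pendant –CH2X: halogen on sp³ carbon → alkyl halide.
  CO: –C(=O)– with carbon on both sides → ketone.
  CH2OCH2: C–O–C with sp³ carbons on both sides and no adjacent C=O → ether.
  CH(OCOCH3): pendant –OC(=O)CH3: an acyloxy group → ester.
  CH(C6H5): pendant –C6H5: benzene ring → arene.
  CH2OCH2: C–O–C with sp³ carbons on both sides and no adjacent C=O → ether.
  CH(OH): –OH on an sp³ carbon → alcohol (secondary).
  CH(CH2OH): pendant –CH2OH on an sp³ backbone C → alcohol.
  CH2OCH2: C–O–C with sp³ carbons on both sides and no adjacent C=O → ether.
  CH(CH2OCH3): pendant –CH2OCH3: C–O–C linkage → ether.
  CH(CONH2): pendant –CONH2: carbonyl C bonded to C and N → amide.
  CH(CH2NH2): pendant –CH2NH2: N on sp³ C, no adjacent C=O → amine.
  COOCH3: –C(=O)OCH3: carbonyl C bonded to C and to –OCH3 → ester (not ketone + ether).
Ether appears at: CH2OCH2, CH2OCH2, CH2OCH2, CH(CH2OCH3) → 4.

4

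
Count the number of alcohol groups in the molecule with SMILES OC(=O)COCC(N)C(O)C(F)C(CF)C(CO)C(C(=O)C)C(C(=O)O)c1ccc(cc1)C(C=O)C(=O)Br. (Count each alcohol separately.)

2

–COOH: carbonyl C bonded to –OH and C → carboxylic acid (the –OH is not a separate alcohol).
C–O–C with sp³ carbons on both sides and no adjacent C=O → ether.
–NH2 on an sp³ carbon with no adjacent C=O → amine.
–OH on an sp³ carbon → alcohol (secondary).
halogen on an sp³ carbon → alkyl halide.
pendant –CH2X: halogen on sp³ carbon → alkyl halide.
pendant –CH2OH on an sp³ backbone C → alcohol.
pendant –COCH3: carbonyl C bonded to two carbons → ketone.
pendant –COOH: carbonyl C bonded to C and –OH → carboxylic acid.
para-disubstituted benzene ring → arene.
pendant –CHO: carbonyl C bonded to C and H → aldehyde.
–C(=O)Br: carbonyl C bonded to C and to a halogen → acyl halide (not alkyl halide).
Alcohol appears at: CH(OH), CH(CH2OH) → 2.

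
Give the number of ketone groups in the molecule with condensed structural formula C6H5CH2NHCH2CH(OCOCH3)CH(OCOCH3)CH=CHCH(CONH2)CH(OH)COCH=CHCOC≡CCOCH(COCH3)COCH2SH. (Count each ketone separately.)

5

C6H5– phenyl ring → arene.
C–N–C with sp³ carbons and no adjacent C=O → amine (secondary).
pendant –OC(=O)CH3: an acyloxy group → ester.
pendant –OC(=O)CH3: an acyloxy group → ester.
C=C double bond → alkene.
pendant –CONH2: carbonyl C bonded to C and N → amide.
–OH on an sp³ carbon → alcohol (secondary).
–C(=O)– with carbon on both sides → ketone.
C=C double bond → alkene.
–C(=O)– with carbon on both sides → ketone.
C≡C triple bond → alkyne.
–C(=O)– with carbon on both sides → ketone.
pendant –COCH3: carbonyl C bonded to two carbons → ketone.
–C(=O)– with carbon on both sides → ketone.
–SH on an sp³ carbon → thiol.
Ketone appears at: CO, CO, CO, CH(COCH3), CO → 5.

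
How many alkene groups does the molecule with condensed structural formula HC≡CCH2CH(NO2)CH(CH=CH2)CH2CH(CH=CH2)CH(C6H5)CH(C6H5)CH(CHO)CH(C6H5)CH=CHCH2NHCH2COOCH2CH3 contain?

C≡C triple bond → alkyne.
–NO2 on an sp³ carbon → nitro (the N=O is not a carbonyl).
pendant –CH=CH2: C=C double bond → alkene.
pendant –CH=CH2: C=C double bond → alkene.
pendant –C6H5: benzene ring → arene.
pendant –C6H5: benzene ring → arene.
pendant –CHO: carbonyl C bonded to C and H → aldehyde.
pendant –C6H5: benzene ring → arene.
C=C double bond → alkene.
C–N–C with sp³ carbons and no adjacent C=O → amine (secondary).
–C(=O)OCH2CH3: carbonyl C bonded to C and to –OEt → ester.
Alkene appears at: CH(CH=CH2), CH(CH=CH2), CH=CH → 3.

3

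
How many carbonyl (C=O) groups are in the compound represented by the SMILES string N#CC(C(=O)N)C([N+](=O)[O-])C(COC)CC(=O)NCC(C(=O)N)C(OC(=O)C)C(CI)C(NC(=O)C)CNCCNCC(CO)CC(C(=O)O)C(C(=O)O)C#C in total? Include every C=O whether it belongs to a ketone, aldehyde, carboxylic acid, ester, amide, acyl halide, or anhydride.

CH(CONH2): amide, 1 C=O (running total 1).
CH2CONHCH2: amide, 1 C=O (running total 2).
CH(CONH2): amide, 1 C=O (running total 3).
CH(OCOCH3): ester, 1 C=O (running total 4).
CH(NHCOCH3): amide, 1 C=O (running total 5).
CH(COOH): carboxylic acid, 1 C=O (running total 6).
CH(COOH): carboxylic acid, 1 C=O (running total 7).

7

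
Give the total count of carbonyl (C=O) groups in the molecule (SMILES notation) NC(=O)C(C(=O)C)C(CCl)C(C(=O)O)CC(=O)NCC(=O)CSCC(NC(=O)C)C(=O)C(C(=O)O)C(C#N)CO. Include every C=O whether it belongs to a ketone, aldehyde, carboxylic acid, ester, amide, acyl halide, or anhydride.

8

H2NCO: amide, 1 C=O (running total 1).
CH(COCH3): ketone, 1 C=O (running total 2).
CH(COOH): carboxylic acid, 1 C=O (running total 3).
CH2CONHCH2: amide, 1 C=O (running total 4).
CO: ketone, 1 C=O (running total 5).
CH(NHCOCH3): amide, 1 C=O (running total 6).
CO: ketone, 1 C=O (running total 7).
CH(COOH): carboxylic acid, 1 C=O (running total 8).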